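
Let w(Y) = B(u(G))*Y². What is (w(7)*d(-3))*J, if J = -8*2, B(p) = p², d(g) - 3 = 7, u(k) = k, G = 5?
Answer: -196000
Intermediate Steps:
d(g) = 10 (d(g) = 3 + 7 = 10)
J = -16
w(Y) = 25*Y² (w(Y) = 5²*Y² = 25*Y²)
(w(7)*d(-3))*J = ((25*7²)*10)*(-16) = ((25*49)*10)*(-16) = (1225*10)*(-16) = 12250*(-16) = -196000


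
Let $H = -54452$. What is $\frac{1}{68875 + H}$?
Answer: $\frac{1}{14423} \approx 6.9334 \cdot 10^{-5}$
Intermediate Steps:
$\frac{1}{68875 + H} = \frac{1}{68875 - 54452} = \frac{1}{14423}$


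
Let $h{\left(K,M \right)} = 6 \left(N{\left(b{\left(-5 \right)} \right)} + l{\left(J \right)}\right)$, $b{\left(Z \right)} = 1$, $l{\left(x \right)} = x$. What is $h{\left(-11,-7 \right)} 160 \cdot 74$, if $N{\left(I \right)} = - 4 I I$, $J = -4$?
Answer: $-568320$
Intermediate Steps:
$N{\left(I \right)} = - 4 I^{2}$
$h{\left(K,M \right)} = -48$ ($h{\left(K,M \right)} = 6 \left(- 4 \cdot 1^{2} - 4\right) = 6 \left(\left(-4\right) 1 - 4\right) = 6 \left(-4 - 4\right) = 6 \left(-8\right) = -48$)
$h{\left(-11,-7 \right)} 160 \cdot 74 = \left(-48\right) 160 \cdot 74 = \left(-7680\right) 74 = -568320$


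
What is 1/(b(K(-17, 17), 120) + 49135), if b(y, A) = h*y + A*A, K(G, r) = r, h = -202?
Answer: 1/60101 ≈ 1.6639e-5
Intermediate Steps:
b(y, A) = A² - 202*y (b(y, A) = -202*y + A*A = -202*y + A² = A² - 202*y)
1/(b(K(-17, 17), 120) + 49135) = 1/((120² - 202*17) + 49135) = 1/((14400 - 3434) + 49135) = 1/(10966 + 49135) = 1/60101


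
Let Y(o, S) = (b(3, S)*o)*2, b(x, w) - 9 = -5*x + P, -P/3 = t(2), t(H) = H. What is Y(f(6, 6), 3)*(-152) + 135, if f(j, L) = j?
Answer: 22023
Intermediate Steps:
P = -6 (P = -3*2 = -6)
b(x, w) = 3 - 5*x (b(x, w) = 9 + (-5*x - 6) = 9 + (-6 - 5*x) = 3 - 5*x)
Y(o, S) = -24*o (Y(o, S) = ((3 - 5*3)*o)*2 = ((3 - 15)*o)*2 = -12*o*2 = -24*o)
Y(f(6, 6), 3)*(-152) + 135 = -24*6*(-152) + 135 = -144*(-152) + 135 = 21888 + 135 = 22023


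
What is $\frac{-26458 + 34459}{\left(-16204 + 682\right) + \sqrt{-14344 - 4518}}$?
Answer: $- \frac{62095761}{120475673} - \frac{8001 i \sqrt{18862}}{240951346} \approx -0.51542 - 0.0045605 i$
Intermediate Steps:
$\frac{-26458 + 34459}{\left(-16204 + 682\right) + \sqrt{-14344 - 4518}} = \frac{8001}{-15522 + \sqrt{-18862}} = \frac{8001}{-15522 + i \sqrt{18862}}$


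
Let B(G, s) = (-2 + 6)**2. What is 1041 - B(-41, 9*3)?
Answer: 1025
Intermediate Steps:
B(G, s) = 16 (B(G, s) = 4**2 = 16)
1041 - B(-41, 9*3) = 1041 - 1*16 = 1041 - 16 = 1025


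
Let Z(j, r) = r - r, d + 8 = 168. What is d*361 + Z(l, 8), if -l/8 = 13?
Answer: 57760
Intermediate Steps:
d = 160 (d = -8 + 168 = 160)
l = -104 (l = -8*13 = -104)
Z(j, r) = 0
d*361 + Z(l, 8) = 160*361 + 0 = 57760 + 0 = 57760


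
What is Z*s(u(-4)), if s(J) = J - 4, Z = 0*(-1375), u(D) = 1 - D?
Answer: 0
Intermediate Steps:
Z = 0
s(J) = -4 + J
Z*s(u(-4)) = 0*(-4 + (1 - 1*(-4))) = 0*(-4 + (1 + 4)) = 0*(-4 + 5) = 0*1 = 0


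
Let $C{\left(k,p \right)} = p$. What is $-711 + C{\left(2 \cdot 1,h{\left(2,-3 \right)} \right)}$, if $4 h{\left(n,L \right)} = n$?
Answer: $- \frac{1421}{2} \approx -710.5$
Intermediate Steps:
$h{\left(n,L \right)} = \frac{n}{4}$
$-711 + C{\left(2 \cdot 1,h{\left(2,-3 \right)} \right)} = -711 + \frac{1}{4} \cdot 2 = -711 + \frac{1}{2} = - \frac{1421}{2}$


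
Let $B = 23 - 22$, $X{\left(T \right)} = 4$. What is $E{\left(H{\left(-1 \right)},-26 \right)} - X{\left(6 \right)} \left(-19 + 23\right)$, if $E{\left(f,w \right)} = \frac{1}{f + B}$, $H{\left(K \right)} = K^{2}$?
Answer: $- \frac{31}{2} \approx -15.5$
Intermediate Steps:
$B = 1$
$E{\left(f,w \right)} = \frac{1}{1 + f}$ ($E{\left(f,w \right)} = \frac{1}{f + 1} = \frac{1}{1 + f}$)
$E{\left(H{\left(-1 \right)},-26 \right)} - X{\left(6 \right)} \left(-19 + 23\right) = \frac{1}{1 + \left(-1\right)^{2}} - 4 \left(-19 + 23\right) = \frac{1}{1 + 1} - 4 \cdot 4 = \frac{1}{2} - 16 = - \frac{31}{2}$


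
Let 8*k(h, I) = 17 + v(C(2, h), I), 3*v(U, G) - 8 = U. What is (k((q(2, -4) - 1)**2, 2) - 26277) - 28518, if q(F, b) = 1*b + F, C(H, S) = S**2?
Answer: -328735/6 ≈ -54789.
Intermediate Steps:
q(F, b) = F + b (q(F, b) = b + F = F + b)
v(U, G) = 8/3 + U/3
k(h, I) = 59/24 + h**2/24 (k(h, I) = (17 + (8/3 + h**2/3))/8 = (59/3 + h**2/3)/8 = 59/24 + h**2/24)
(k((q(2, -4) - 1)**2, 2) - 26277) - 28518 = ((59/24 + (((2 - 4) - 1)**2)**2/24) - 26277) - 28518 = ((59/24 + ((-2 - 1)**2)**2/24) - 26277) - 28518 = ((59/24 + ((-3)**2)**2/24) - 26277) - 28518 = ((59/24 + (1/24)*9**2) - 26277) - 28518 = ((59/24 + (1/24)*81) - 26277) - 28518 = ((59/24 + 27/8) - 26277) - 28518 = (35/6 - 26277) - 28518 = -157627/6 - 28518 = -328735/6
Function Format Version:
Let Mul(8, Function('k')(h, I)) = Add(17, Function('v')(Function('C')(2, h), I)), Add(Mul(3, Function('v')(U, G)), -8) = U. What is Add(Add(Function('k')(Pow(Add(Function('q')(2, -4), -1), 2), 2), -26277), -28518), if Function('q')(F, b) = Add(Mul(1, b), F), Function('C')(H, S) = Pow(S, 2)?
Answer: Rational(-328735, 6) ≈ -54789.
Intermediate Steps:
Function('q')(F, b) = Add(F, b) (Function('q')(F, b) = Add(b, F) = Add(F, b))
Function('v')(U, G) = Add(Rational(8, 3), Mul(Rational(1, 3), U))
Function('k')(h, I) = Add(Rational(59, 24), Mul(Rational(1, 24), Pow(h, 2))) (Function('k')(h, I) = Mul(Rational(1, 8), Add(17, Add(Rational(8, 3), Mul(Rational(1, 3), Pow(h, 2))))) = Mul(Rational(1, 8), Add(Rational(59, 3), Mul(Rational(1, 3), Pow(h, 2)))) = Add(Rational(59, 24), Mul(Rational(1, 24), Pow(h, 2))))
Add(Add(Function('k')(Pow(Add(Function('q')(2, -4), -1), 2), 2), -26277), -28518) = Add(Add(Add(Rational(59, 24), Mul(Rational(1, 24), Pow(Pow(Add(Add(2, -4), -1), 2), 2))), -26277), -28518) = Add(Add(Add(Rational(59, 24), Mul(Rational(1, 24), Pow(Pow(Add(-2, -1), 2), 2))), -26277), -28518) = Add(Add(Add(Rational(59, 24), Mul(Rational(1, 24), Pow(Pow(-3, 2), 2))), -26277), -28518) = Add(Add(Add(Rational(59, 24), Mul(Rational(1, 24), Pow(9, 2))), -26277), -28518) = Add(Add(Add(Rational(59, 24), Mul(Rational(1, 24), 81)), -26277), -28518) = Add(Add(Add(Rational(59, 24), Rational(27, 8)), -26277), -28518) = Add(Add(Rational(35, 6), -26277), -28518) = Add(Rational(-157627, 6), -28518) = Rational(-328735, 6)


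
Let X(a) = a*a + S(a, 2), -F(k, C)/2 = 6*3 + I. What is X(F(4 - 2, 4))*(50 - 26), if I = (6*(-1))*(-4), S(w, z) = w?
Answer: 167328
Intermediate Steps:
I = 24 (I = -6*(-4) = 24)
F(k, C) = -84 (F(k, C) = -2*(6*3 + 24) = -2*(18 + 24) = -2*42 = -84)
X(a) = a + a**2 (X(a) = a*a + a = a**2 + a = a + a**2)
X(F(4 - 2, 4))*(50 - 26) = (-84*(1 - 84))*(50 - 26) = -84*(-83)*24 = 6972*24 = 167328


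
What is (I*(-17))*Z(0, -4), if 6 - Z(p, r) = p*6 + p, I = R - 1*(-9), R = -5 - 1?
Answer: -306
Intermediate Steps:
R = -6
I = 3 (I = -6 - 1*(-9) = -6 + 9 = 3)
Z(p, r) = 6 - 7*p (Z(p, r) = 6 - (p*6 + p) = 6 - (6*p + p) = 6 - 7*p)
(I*(-17))*Z(0, -4) = (3*(-17))*(6 - 7*0) = -51*(6 + 0) = -51*6 = -306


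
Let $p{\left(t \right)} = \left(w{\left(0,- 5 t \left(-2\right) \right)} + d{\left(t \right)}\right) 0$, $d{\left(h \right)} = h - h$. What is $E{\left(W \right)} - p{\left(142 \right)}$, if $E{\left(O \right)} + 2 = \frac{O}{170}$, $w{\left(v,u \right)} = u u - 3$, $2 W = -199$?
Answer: $- \frac{879}{340} \approx -2.5853$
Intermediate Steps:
$W = - \frac{199}{2}$ ($W = \frac{1}{2} \left(-199\right) = - \frac{199}{2} \approx -99.5$)
$w{\left(v,u \right)} = -3 + u^{2}$ ($w{\left(v,u \right)} = u^{2} - 3 = -3 + u^{2}$)
$E{\left(O \right)} = -2 + \frac{O}{170}$
$d{\left(h \right)} = 0$
$p{\left(t \right)} = 0$ ($p{\left(t \right)} = \left(\left(-3 + \left(- 5 t \left(-2\right)\right)^{2}\right) + 0\right) 0 = \left(\left(-3 + \left(10 t\right)^{2}\right) + 0\right) 0 = \left(\left(-3 + 100 t^{2}\right) + 0\right) 0 = \left(-3 + 100 t^{2}\right) 0 = 0$)
$E{\left(W \right)} - p{\left(142 \right)} = \left(-2 + \frac{1}{170} \left(- \frac{199}{2}\right)\right) - 0 = \left(-2 - \frac{199}{340}\right) + 0 = - \frac{879}{340} + 0 = - \frac{879}{340}$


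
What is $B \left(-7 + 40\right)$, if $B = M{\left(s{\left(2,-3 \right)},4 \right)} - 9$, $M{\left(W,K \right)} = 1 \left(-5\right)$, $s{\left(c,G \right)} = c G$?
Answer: $-462$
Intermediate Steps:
$s{\left(c,G \right)} = G c$
$M{\left(W,K \right)} = -5$
$B = -14$ ($B = -5 - 9 = -14$)
$B \left(-7 + 40\right) = - 14 \left(-7 + 40\right) = \left(-14\right) 33 = -462$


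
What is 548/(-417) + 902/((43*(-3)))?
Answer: -148942/17931 ≈ -8.3064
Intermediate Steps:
548/(-417) + 902/((43*(-3))) = 548*(-1/417) + 902/(-129) = -548/417 + 902*(-1/129) = -548/417 - 902/129 = -148942/17931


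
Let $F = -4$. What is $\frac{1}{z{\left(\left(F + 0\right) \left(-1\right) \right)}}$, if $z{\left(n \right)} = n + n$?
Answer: $\frac{1}{8} \approx 0.125$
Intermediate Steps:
$z{\left(n \right)} = 2 n$
$\frac{1}{z{\left(\left(F + 0\right) \left(-1\right) \right)}} = \frac{1}{2 \left(-4 + 0\right) \left(-1\right)} = \frac{1}{2 \left(\left(-4\right) \left(-1\right)\right)} = \frac{1}{2 \cdot 4} = \frac{1}{8}$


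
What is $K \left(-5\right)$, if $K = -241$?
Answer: $1205$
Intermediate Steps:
$K \left(-5\right) = \left(-241\right) \left(-5\right) = 1205$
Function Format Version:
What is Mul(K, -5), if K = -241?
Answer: 1205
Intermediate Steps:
Mul(K, -5) = Mul(-241, -5) = 1205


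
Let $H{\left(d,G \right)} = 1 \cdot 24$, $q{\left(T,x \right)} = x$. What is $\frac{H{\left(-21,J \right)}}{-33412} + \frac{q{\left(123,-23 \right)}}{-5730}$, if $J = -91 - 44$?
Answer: $\frac{157739}{47862690} \approx 0.0032957$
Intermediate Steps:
$J = -135$
$H{\left(d,G \right)} = 24$
$\frac{H{\left(-21,J \right)}}{-33412} + \frac{q{\left(123,-23 \right)}}{-5730} = \frac{24}{-33412} - \frac{23}{-5730} = 24 \left(- \frac{1}{33412}\right) - - \frac{23}{5730} = - \frac{6}{8353} + \frac{23}{5730} = \frac{157739}{47862690}$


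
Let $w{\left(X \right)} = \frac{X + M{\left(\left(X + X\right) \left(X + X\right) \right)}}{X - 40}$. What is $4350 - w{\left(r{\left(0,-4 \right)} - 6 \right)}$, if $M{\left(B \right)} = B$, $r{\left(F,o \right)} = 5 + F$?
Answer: $\frac{178353}{41} \approx 4350.1$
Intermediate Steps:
$w{\left(X \right)} = \frac{X + 4 X^{2}}{-40 + X}$ ($w{\left(X \right)} = \frac{X + \left(X + X\right) \left(X + X\right)}{X - 40} = \frac{X + 2 X 2 X}{-40 + X} = \frac{X + 4 X^{2}}{-40 + X}$)
$4350 - w{\left(r{\left(0,-4 \right)} - 6 \right)} = 4350 - \frac{\left(\left(5 + 0\right) - 6\right) \left(1 + 4 \left(\left(5 + 0\right) - 6\right)\right)}{-40 + \left(\left(5 + 0\right) - 6\right)} = 4350 - \frac{\left(5 - 6\right) \left(1 + 4 \left(5 - 6\right)\right)}{-40 + \left(5 - 6\right)} = 4350 - - \frac{1 + 4 \left(-1\right)}{-40 - 1} = 4350 - - \frac{1 - 4}{-41} = 4350 - \left(-1\right) \left(- \frac{1}{41}\right) \left(-3\right) = 4350 - - \frac{3}{41} = 4350 + \frac{3}{41} = \frac{178353}{41}$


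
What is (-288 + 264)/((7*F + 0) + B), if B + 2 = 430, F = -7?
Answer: -24/379 ≈ -0.063325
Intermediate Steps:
B = 428 (B = -2 + 430 = 428)
(-288 + 264)/((7*F + 0) + B) = (-288 + 264)/((7*(-7) + 0) + 428) = -24/((-49 + 0) + 428) = -24/(-49 + 428) = -24/379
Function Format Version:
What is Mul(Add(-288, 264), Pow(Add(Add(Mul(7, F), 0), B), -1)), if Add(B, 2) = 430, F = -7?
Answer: Rational(-24, 379) ≈ -0.063325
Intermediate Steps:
B = 428 (B = Add(-2, 430) = 428)
Mul(Add(-288, 264), Pow(Add(Add(Mul(7, F), 0), B), -1)) = Mul(Add(-288, 264), Pow(Add(Add(Mul(7, -7), 0), 428), -1)) = Mul(-24, Pow(Add(Add(-49, 0), 428), -1)) = Mul(-24, Pow(Add(-49, 428), -1)) = Mul(-24, Pow(379, -1)) = Mul(-24, Rational(1, 379)) = Rational(-24, 379)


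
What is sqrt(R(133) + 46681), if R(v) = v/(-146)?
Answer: sqrt(995032778)/146 ≈ 216.06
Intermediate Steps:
R(v) = -v/146 (R(v) = v*(-1/146) = -v/146)
sqrt(R(133) + 46681) = sqrt(-1/146*133 + 46681) = sqrt(-133/146 + 46681) = sqrt(6815293/146) = sqrt(995032778)/146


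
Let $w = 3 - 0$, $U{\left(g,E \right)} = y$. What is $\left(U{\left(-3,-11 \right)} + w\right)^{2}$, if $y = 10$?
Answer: $169$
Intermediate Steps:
$U{\left(g,E \right)} = 10$
$w = 3$ ($w = 3 + 0 = 3$)
$\left(U{\left(-3,-11 \right)} + w\right)^{2} = \left(10 + 3\right)^{2} = 13^{2} = 169$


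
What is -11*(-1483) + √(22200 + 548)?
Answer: 16313 + 22*√47 ≈ 16464.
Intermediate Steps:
-11*(-1483) + √(22200 + 548) = 16313 + √22748 = 16313 + 22*√47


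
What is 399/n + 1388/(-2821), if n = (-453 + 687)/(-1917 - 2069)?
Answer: -57524137/8463 ≈ -6797.1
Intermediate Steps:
n = -117/1993 (n = 234/(-3986) = 234*(-1/3986) = -117/1993 ≈ -0.058705)
399/n + 1388/(-2821) = 399/(-117/1993) + 1388/(-2821) = 399*(-1993/117) + 1388*(-1/2821) = -265069/39 - 1388/2821 = -57524137/8463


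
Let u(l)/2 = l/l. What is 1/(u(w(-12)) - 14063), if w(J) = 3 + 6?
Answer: -1/14061 ≈ -7.1119e-5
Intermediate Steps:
w(J) = 9
u(l) = 2 (u(l) = 2*(l/l) = 2*1 = 2)
1/(u(w(-12)) - 14063) = 1/(2 - 14063) = 1/(-14061) = -1/14061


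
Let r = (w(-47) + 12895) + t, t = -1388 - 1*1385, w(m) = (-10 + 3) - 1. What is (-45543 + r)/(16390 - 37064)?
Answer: 35429/20674 ≈ 1.7137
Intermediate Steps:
w(m) = -8 (w(m) = -7 - 1 = -8)
t = -2773 (t = -1388 - 1385 = -2773)
r = 10114 (r = (-8 + 12895) - 2773 = 12887 - 2773 = 10114)
(-45543 + r)/(16390 - 37064) = (-45543 + 10114)/(16390 - 37064) = -35429/(-20674) = -35429*(-1/20674) = 35429/20674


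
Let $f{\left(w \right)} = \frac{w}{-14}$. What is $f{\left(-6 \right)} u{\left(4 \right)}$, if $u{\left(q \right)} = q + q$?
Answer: $\frac{24}{7} \approx 3.4286$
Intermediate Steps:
$f{\left(w \right)} = - \frac{w}{14}$ ($f{\left(w \right)} = w \left(- \frac{1}{14}\right) = - \frac{w}{14}$)
$u{\left(q \right)} = 2 q$
$f{\left(-6 \right)} u{\left(4 \right)} = \left(- \frac{1}{14}\right) \left(-6\right) 2 \cdot 4 = \frac{3}{7} \cdot 8 = \frac{24}{7}$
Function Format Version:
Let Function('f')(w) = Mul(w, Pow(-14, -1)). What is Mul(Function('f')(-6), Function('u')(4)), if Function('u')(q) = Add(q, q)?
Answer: Rational(24, 7) ≈ 3.4286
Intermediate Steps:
Function('f')(w) = Mul(Rational(-1, 14), w) (Function('f')(w) = Mul(w, Rational(-1, 14)) = Mul(Rational(-1, 14), w))
Function('u')(q) = Mul(2, q)
Mul(Function('f')(-6), Function('u')(4)) = Mul(Mul(Rational(-1, 14), -6), Mul(2, 4)) = Mul(Rational(3, 7), 8) = Rational(24, 7)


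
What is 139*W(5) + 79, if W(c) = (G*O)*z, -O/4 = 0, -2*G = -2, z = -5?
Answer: 79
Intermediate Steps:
G = 1 (G = -½*(-2) = 1)
O = 0 (O = -4*0 = 0)
W(c) = 0 (W(c) = (1*0)*(-5) = 0*(-5) = 0)
139*W(5) + 79 = 139*0 + 79 = 0 + 79 = 79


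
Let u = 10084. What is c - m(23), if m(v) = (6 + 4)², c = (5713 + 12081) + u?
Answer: 27778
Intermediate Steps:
c = 27878 (c = (5713 + 12081) + 10084 = 17794 + 10084 = 27878)
m(v) = 100 (m(v) = 10² = 100)
c - m(23) = 27878 - 1*100 = 27878 - 100 = 27778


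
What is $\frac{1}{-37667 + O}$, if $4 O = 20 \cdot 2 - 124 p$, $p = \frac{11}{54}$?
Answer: $- \frac{54}{2033819} \approx -2.6551 \cdot 10^{-5}$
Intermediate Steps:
$p = \frac{11}{54}$ ($p = 11 \cdot \frac{1}{54} = \frac{11}{54} \approx 0.2037$)
$O = \frac{199}{54}$ ($O = \frac{20 \cdot 2 - \frac{682}{27}}{4} = \frac{40 - \frac{682}{27}}{4} = \frac{1}{4} \cdot \frac{398}{27} = \frac{199}{54} \approx 3.6852$)
$\frac{1}{-37667 + O} = \frac{1}{-37667 + \frac{199}{54}} = \frac{1}{- \frac{2033819}{54}} = - \frac{54}{2033819}$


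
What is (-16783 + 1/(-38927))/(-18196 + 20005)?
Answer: -217770614/23472981 ≈ -9.2775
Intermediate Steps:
(-16783 + 1/(-38927))/(-18196 + 20005) = (-16783 - 1/38927)/1809 = -653311842/38927*1/1809 = -217770614/23472981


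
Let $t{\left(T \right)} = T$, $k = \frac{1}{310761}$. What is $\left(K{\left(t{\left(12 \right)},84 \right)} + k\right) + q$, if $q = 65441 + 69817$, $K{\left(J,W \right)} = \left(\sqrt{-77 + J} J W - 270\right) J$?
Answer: $\frac{41026045699}{310761} + 12096 i \sqrt{65} \approx 1.3202 \cdot 10^{5} + 97521.0 i$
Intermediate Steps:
$k = \frac{1}{310761} \approx 3.2179 \cdot 10^{-6}$
$K{\left(J,W \right)} = J \left(-270 + J W \sqrt{-77 + J}\right)$ ($K{\left(J,W \right)} = \left(J \sqrt{-77 + J} W - 270\right) J = \left(J W \sqrt{-77 + J} - 270\right) J = \left(-270 + J W \sqrt{-77 + J}\right) J = J \left(-270 + J W \sqrt{-77 + J}\right)$)
$q = 135258$
$\left(K{\left(t{\left(12 \right)},84 \right)} + k\right) + q = \left(12 \left(-270 + 12 \cdot 84 \sqrt{-77 + 12}\right) + \frac{1}{310761}\right) + 135258 = \left(12 \left(-270 + 12 \cdot 84 \sqrt{-65}\right) + \frac{1}{310761}\right) + 135258 = \left(12 \left(-270 + 12 \cdot 84 i \sqrt{65}\right) + \frac{1}{310761}\right) + 135258 = \left(12 \left(-270 + 1008 i \sqrt{65}\right) + \frac{1}{310761}\right) + 135258 = \left(\left(-3240 + 12096 i \sqrt{65}\right) + \frac{1}{310761}\right) + 135258 = \left(- \frac{1006865639}{310761} + 12096 i \sqrt{65}\right) + 135258 = \frac{41026045699}{310761} + 12096 i \sqrt{65}$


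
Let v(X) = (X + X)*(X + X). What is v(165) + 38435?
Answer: 147335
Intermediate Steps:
v(X) = 4*X² (v(X) = (2*X)*(2*X) = 4*X²)
v(165) + 38435 = 4*165² + 38435 = 4*27225 + 38435 = 108900 + 38435 = 147335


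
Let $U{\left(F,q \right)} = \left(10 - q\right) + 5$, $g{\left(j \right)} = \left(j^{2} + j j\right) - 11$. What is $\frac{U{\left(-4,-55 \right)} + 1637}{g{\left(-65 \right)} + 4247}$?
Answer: $\frac{1707}{12686} \approx 0.13456$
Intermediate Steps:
$g{\left(j \right)} = -11 + 2 j^{2}$ ($g{\left(j \right)} = \left(j^{2} + j^{2}\right) - 11 = 2 j^{2} - 11 = -11 + 2 j^{2}$)
$U{\left(F,q \right)} = 15 - q$
$\frac{U{\left(-4,-55 \right)} + 1637}{g{\left(-65 \right)} + 4247} = \frac{\left(15 - -55\right) + 1637}{\left(-11 + 2 \left(-65\right)^{2}\right) + 4247} = \frac{\left(15 + 55\right) + 1637}{\left(-11 + 2 \cdot 4225\right) + 4247} = \frac{70 + 1637}{\left(-11 + 8450\right) + 4247} = \frac{1707}{8439 + 4247} = \frac{1707}{12686}$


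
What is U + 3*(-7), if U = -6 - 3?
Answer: -30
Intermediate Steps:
U = -9
U + 3*(-7) = -9 + 3*(-7) = -9 - 21 = -30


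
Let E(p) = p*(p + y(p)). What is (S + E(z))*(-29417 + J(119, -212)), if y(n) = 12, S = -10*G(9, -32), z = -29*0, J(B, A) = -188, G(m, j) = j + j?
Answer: -18947200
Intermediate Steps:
G(m, j) = 2*j
z = 0
S = 640 (S = -20*(-32) = -10*(-64) = 640)
E(p) = p*(12 + p) (E(p) = p*(p + 12) = p*(12 + p))
(S + E(z))*(-29417 + J(119, -212)) = (640 + 0*(12 + 0))*(-29417 - 188) = (640 + 0*12)*(-29605) = (640 + 0)*(-29605) = 640*(-29605) = -18947200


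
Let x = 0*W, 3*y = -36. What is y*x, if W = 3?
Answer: 0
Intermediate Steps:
y = -12 (y = (⅓)*(-36) = -12)
x = 0 (x = 0*3 = 0)
y*x = -12*0 = 0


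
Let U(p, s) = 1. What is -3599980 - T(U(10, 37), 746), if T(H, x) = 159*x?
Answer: -3718594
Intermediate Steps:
-3599980 - T(U(10, 37), 746) = -3599980 - 159*746 = -3599980 - 1*118614 = -3599980 - 118614 = -3718594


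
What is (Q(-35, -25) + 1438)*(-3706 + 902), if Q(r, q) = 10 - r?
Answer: -4158332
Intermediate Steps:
(Q(-35, -25) + 1438)*(-3706 + 902) = ((10 - 1*(-35)) + 1438)*(-3706 + 902) = ((10 + 35) + 1438)*(-2804) = (45 + 1438)*(-2804) = 1483*(-2804) = -4158332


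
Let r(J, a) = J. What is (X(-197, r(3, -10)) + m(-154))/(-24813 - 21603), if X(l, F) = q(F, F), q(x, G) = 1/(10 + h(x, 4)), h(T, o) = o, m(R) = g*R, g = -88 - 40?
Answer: -275969/649824 ≈ -0.42468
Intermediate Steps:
g = -128
m(R) = -128*R
q(x, G) = 1/14 (q(x, G) = 1/(10 + 4) = 1/14)
X(l, F) = 1/14
(X(-197, r(3, -10)) + m(-154))/(-24813 - 21603) = (1/14 - 128*(-154))/(-24813 - 21603) = (1/14 + 19712)/(-46416) = (275969/14)*(-1/46416) = -275969/649824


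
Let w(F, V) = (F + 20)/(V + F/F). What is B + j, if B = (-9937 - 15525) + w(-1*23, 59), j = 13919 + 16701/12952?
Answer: -747444413/64760 ≈ -11542.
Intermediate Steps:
w(F, V) = (20 + F)/(1 + V) (w(F, V) = (20 + F)/(V + 1) = (20 + F)/(1 + V))
j = 180295589/12952 (j = 13919 + 16701*(1/12952) = 13919 + 16701/12952 = 180295589/12952 ≈ 13920.)
B = -509241/20 (B = (-9937 - 15525) + (20 - 1*23)/(1 + 59) = -25462 + (20 - 23)/60 = -25462 + (1/60)*(-3) = -25462 - 1/20 = -509241/20 ≈ -25462.)
B + j = -509241/20 + 180295589/12952 = -747444413/64760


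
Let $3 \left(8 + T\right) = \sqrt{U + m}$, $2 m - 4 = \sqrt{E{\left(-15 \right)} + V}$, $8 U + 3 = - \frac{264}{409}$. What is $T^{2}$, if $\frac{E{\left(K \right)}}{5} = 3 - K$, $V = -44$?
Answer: $\frac{\left(39264 - \sqrt{818} \sqrt{5053 + 1636 \sqrt{46}}\right)^{2}}{24088464} \approx 52.7$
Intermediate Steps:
$E{\left(K \right)} = 15 - 5 K$ ($E{\left(K \right)} = 5 \left(3 - K\right) = 15 - 5 K$)
$U = - \frac{1491}{3272}$ ($U = - \frac{3}{8} + \frac{\left(-264\right) \frac{1}{409}}{8} = - \frac{3}{8} + \frac{1}{8} \left(- \frac{264}{409}\right) = - \frac{3}{8} - \frac{33}{409} = - \frac{1491}{3272} \approx -0.45568$)
$m = 2 + \frac{\sqrt{46}}{2}$ ($m = 2 + \frac{\sqrt{\left(15 - -75\right) - 44}}{2} = 2 + \frac{\sqrt{\left(15 + 75\right) - 44}}{2} = 2 + \frac{\sqrt{90 - 44}}{2} = 2 + \frac{\sqrt{46}}{2} \approx 5.3912$)
$T = -8 + \frac{\sqrt{\frac{5053}{3272} + \frac{\sqrt{46}}{2}}}{3}$ ($T = -8 + \frac{\sqrt{- \frac{1491}{3272} + \left(2 + \frac{\sqrt{46}}{2}\right)}}{3} = -8 + \frac{\sqrt{\frac{5053}{3272} + \frac{\sqrt{46}}{2}}}{3} \approx -7.2595$)
$T^{2} = \left(-8 + \frac{\sqrt{4133354 + 1338248 \sqrt{46}}}{4908}\right)^{2}$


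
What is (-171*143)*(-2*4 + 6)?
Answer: 48906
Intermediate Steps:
(-171*143)*(-2*4 + 6) = -24453*(-8 + 6) = -24453*(-2) = 48906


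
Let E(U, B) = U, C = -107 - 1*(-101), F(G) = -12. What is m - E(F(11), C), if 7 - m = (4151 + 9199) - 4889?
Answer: -8442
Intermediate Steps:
C = -6 (C = -107 + 101 = -6)
m = -8454 (m = 7 - ((4151 + 9199) - 4889) = 7 - (13350 - 4889) = 7 - 1*8461 = 7 - 8461 = -8454)
m - E(F(11), C) = -8454 - 1*(-12) = -8454 + 12 = -8442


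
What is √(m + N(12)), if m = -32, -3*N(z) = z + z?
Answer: 2*I*√10 ≈ 6.3246*I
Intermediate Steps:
N(z) = -2*z/3 (N(z) = -(z + z)/3 = -2*z/3)
√(m + N(12)) = √(-32 - ⅔*12) = √(-32 - 8) = √(-40) = 2*I*√10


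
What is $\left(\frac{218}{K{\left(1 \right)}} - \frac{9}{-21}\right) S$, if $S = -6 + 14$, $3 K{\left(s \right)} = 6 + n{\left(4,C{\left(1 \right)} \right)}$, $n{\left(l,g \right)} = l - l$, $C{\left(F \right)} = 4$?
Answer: $\frac{6128}{7} \approx 875.43$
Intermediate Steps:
$n{\left(l,g \right)} = 0$
$K{\left(s \right)} = 2$ ($K{\left(s \right)} = \frac{6 + 0}{3} = \frac{1}{3} \cdot 6 = 2$)
$S = 8$
$\left(\frac{218}{K{\left(1 \right)}} - \frac{9}{-21}\right) S = \left(\frac{218}{2} - \frac{9}{-21}\right) 8 = \left(218 \cdot \frac{1}{2} - - \frac{3}{7}\right) 8 = \left(109 + \frac{3}{7}\right) 8 = \frac{766}{7} \cdot 8 = \frac{6128}{7}$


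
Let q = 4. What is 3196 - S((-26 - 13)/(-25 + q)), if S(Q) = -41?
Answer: 3237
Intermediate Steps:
3196 - S((-26 - 13)/(-25 + q)) = 3196 - 1*(-41) = 3196 + 41 = 3237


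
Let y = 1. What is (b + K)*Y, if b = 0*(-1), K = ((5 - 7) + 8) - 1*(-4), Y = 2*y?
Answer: 20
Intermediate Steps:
Y = 2 (Y = 2*1 = 2)
K = 10 (K = (-2 + 8) + 4 = 6 + 4 = 10)
b = 0
(b + K)*Y = (0 + 10)*2 = 10*2 = 20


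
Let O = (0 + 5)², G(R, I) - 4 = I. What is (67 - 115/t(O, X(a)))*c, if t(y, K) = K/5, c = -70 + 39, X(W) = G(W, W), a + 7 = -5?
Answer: -34441/8 ≈ -4305.1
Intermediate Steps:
G(R, I) = 4 + I
a = -12 (a = -7 - 5 = -12)
O = 25 (O = 5² = 25)
X(W) = 4 + W
c = -31
t(y, K) = K/5 (t(y, K) = K*(⅕) = K/5)
(67 - 115/t(O, X(a)))*c = (67 - 115*5/(4 - 12))*(-31) = (67 - 115/((⅕)*(-8)))*(-31) = (67 - 115/(-8/5))*(-31) = (67 - 115*(-5/8))*(-31) = (67 + 575/8)*(-31) = (1111/8)*(-31) = -34441/8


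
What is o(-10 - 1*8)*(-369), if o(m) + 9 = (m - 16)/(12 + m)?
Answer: 1230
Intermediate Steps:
o(m) = -9 + (-16 + m)/(12 + m) (o(m) = -9 + (m - 16)/(12 + m) = -9 + (-16 + m)/(12 + m))
o(-10 - 1*8)*(-369) = (4*(-31 - 2*(-10 - 1*8))/(12 + (-10 - 1*8)))*(-369) = (4*(-31 - 2*(-10 - 8))/(12 + (-10 - 8)))*(-369) = (4*(-31 - 2*(-18))/(12 - 18))*(-369) = (4*(-31 + 36)/(-6))*(-369) = (4*(-1/6)*5)*(-369) = -10/3*(-369) = 1230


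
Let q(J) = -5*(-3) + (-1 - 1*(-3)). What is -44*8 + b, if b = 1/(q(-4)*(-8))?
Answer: -47873/136 ≈ -352.01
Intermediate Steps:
q(J) = 17 (q(J) = 15 + (-1 + 3) = 15 + 2 = 17)
b = -1/136 (b = 1/(17*(-8)) = 1/(-136) = -1/136 ≈ -0.0073529)
-44*8 + b = -44*8 - 1/136 = -352 - 1/136 = -47873/136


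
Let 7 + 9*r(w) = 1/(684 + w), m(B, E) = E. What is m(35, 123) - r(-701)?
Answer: 6313/51 ≈ 123.78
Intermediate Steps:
r(w) = -7/9 + 1/(9*(684 + w))
m(35, 123) - r(-701) = 123 - (-4787 - 7*(-701))/(9*(684 - 701)) = 123 - (-4787 + 4907)/(9*(-17)) = 123 - (-1)*120/(9*17) = 123 - 1*(-40/51) = 123 + 40/51 = 6313/51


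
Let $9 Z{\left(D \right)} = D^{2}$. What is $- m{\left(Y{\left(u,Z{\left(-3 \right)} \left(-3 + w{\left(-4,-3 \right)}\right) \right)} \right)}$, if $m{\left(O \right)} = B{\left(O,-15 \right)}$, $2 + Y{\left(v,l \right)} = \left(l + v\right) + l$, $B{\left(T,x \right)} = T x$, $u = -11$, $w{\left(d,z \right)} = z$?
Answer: $-375$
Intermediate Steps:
$Z{\left(D \right)} = \frac{D^{2}}{9}$
$Y{\left(v,l \right)} = -2 + v + 2 l$ ($Y{\left(v,l \right)} = -2 + \left(\left(l + v\right) + l\right) = -2 + \left(v + 2 l\right) = -2 + v + 2 l$)
$m{\left(O \right)} = - 15 O$ ($m{\left(O \right)} = O \left(-15\right) = - 15 O$)
$- m{\left(Y{\left(u,Z{\left(-3 \right)} \left(-3 + w{\left(-4,-3 \right)}\right) \right)} \right)} = - \left(-15\right) \left(-2 - 11 + 2 \frac{\left(-3\right)^{2}}{9} \left(-3 - 3\right)\right) = - \left(-15\right) \left(-2 - 11 + 2 \cdot \frac{1}{9} \cdot 9 \left(-6\right)\right) = - \left(-15\right) \left(-2 - 11 + 2 \cdot 1 \left(-6\right)\right) = - \left(-15\right) \left(-2 - 11 + 2 \left(-6\right)\right) = - \left(-15\right) \left(-2 - 11 - 12\right) = - \left(-15\right) \left(-25\right) = \left(-1\right) 375 = -375$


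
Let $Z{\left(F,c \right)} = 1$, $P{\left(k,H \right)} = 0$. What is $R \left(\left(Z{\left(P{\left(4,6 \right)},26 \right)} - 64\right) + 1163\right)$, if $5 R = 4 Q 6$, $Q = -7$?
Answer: $-36960$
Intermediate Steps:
$R = - \frac{168}{5}$ ($R = \frac{4 \left(-7\right) 6}{5} = \frac{\left(-28\right) 6}{5} = \frac{1}{5} \left(-168\right) = - \frac{168}{5} \approx -33.6$)
$R \left(\left(Z{\left(P{\left(4,6 \right)},26 \right)} - 64\right) + 1163\right) = - \frac{168 \left(\left(1 - 64\right) + 1163\right)}{5} = - \frac{168 \left(-63 + 1163\right)}{5} = \left(- \frac{168}{5}\right) 1100 = -36960$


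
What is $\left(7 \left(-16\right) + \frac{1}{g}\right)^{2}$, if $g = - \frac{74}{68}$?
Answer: $\frac{17455684}{1369} \approx 12751.0$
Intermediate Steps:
$g = - \frac{37}{34}$ ($g = \left(-74\right) \frac{1}{68} = - \frac{37}{34} \approx -1.0882$)
$\left(7 \left(-16\right) + \frac{1}{g}\right)^{2} = \left(7 \left(-16\right) + \frac{1}{- \frac{37}{34}}\right)^{2} = \left(-112 - \frac{34}{37}\right)^{2} = \left(- \frac{4178}{37}\right)^{2} = \frac{17455684}{1369}$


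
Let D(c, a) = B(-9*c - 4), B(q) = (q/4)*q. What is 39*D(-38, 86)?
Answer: 1113879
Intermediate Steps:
B(q) = q**2/4 (B(q) = (q*(1/4))*q = (q/4)*q = q**2/4)
D(c, a) = (-4 - 9*c)**2/4 (D(c, a) = (-9*c - 4)**2/4 = (-4 - 9*c)**2/4)
39*D(-38, 86) = 39*((4 + 9*(-38))**2/4) = 39*((4 - 342)**2/4) = 39*((1/4)*(-338)**2) = 39*((1/4)*114244) = 39*28561 = 1113879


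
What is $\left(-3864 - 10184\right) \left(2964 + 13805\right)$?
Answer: $-235570912$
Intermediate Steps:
$\left(-3864 - 10184\right) \left(2964 + 13805\right) = \left(-14048\right) 16769 = -235570912$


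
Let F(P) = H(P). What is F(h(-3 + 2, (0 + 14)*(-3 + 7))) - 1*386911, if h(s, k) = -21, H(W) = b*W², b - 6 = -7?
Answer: -387352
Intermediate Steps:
b = -1 (b = 6 - 7 = -1)
H(W) = -W²
F(P) = -P²
F(h(-3 + 2, (0 + 14)*(-3 + 7))) - 1*386911 = -1*(-21)² - 1*386911 = -1*441 - 386911 = -441 - 386911 = -387352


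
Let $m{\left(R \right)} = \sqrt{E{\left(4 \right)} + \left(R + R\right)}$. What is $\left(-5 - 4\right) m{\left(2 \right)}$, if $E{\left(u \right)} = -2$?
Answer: $- 9 \sqrt{2} \approx -12.728$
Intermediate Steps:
$m{\left(R \right)} = \sqrt{-2 + 2 R}$ ($m{\left(R \right)} = \sqrt{-2 + \left(R + R\right)} = \sqrt{-2 + 2 R}$)
$\left(-5 - 4\right) m{\left(2 \right)} = \left(-5 - 4\right) \sqrt{-2 + 2 \cdot 2} = - 9 \sqrt{-2 + 4} = - 9 \sqrt{2}$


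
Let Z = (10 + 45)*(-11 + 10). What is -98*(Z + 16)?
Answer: 3822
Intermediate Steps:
Z = -55 (Z = 55*(-1) = -55)
-98*(Z + 16) = -98*(-55 + 16) = -98*(-39) = 3822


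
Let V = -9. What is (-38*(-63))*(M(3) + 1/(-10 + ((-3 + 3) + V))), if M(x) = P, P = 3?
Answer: 7056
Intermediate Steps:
M(x) = 3
(-38*(-63))*(M(3) + 1/(-10 + ((-3 + 3) + V))) = (-38*(-63))*(3 + 1/(-10 + ((-3 + 3) - 9))) = 2394*(3 + 1/(-10 + (0 - 9))) = 2394*(3 + 1/(-10 - 9)) = 2394*(3 + 1/(-19)) = 2394*(3 - 1/19) = 2394*(56/19) = 7056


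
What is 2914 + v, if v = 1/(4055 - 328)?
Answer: 10860479/3727 ≈ 2914.0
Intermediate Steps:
v = 1/3727 ≈ 0.00026831
2914 + v = 2914 + 1/3727 = 10860479/3727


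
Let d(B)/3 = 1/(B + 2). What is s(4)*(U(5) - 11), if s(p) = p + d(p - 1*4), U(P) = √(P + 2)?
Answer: -121/2 + 11*√7/2 ≈ -45.948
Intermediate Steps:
d(B) = 3/(2 + B) (d(B) = 3/(B + 2) = 3/(2 + B))
U(P) = √(2 + P)
s(p) = p + 3/(-2 + p) (s(p) = p + 3/(2 + (p - 1*4)) = p + 3/(2 + (p - 4)) = p + 3/(2 + (-4 + p)) = p + 3/(-2 + p))
s(4)*(U(5) - 11) = ((3 + 4*(-2 + 4))/(-2 + 4))*(√(2 + 5) - 11) = ((3 + 4*2)/2)*(√7 - 11) = ((3 + 8)/2)*(-11 + √7) = ((½)*11)*(-11 + √7) = 11*(-11 + √7)/2 = -121/2 + 11*√7/2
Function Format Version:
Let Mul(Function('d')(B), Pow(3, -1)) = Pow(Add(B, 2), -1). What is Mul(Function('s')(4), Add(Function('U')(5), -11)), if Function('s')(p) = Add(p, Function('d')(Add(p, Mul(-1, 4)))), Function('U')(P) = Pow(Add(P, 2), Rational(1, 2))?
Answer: Add(Rational(-121, 2), Mul(Rational(11, 2), Pow(7, Rational(1, 2)))) ≈ -45.948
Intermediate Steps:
Function('d')(B) = Mul(3, Pow(Add(2, B), -1)) (Function('d')(B) = Mul(3, Pow(Add(B, 2), -1)) = Mul(3, Pow(Add(2, B), -1)))
Function('U')(P) = Pow(Add(2, P), Rational(1, 2))
Function('s')(p) = Add(p, Mul(3, Pow(Add(-2, p), -1))) (Function('s')(p) = Add(p, Mul(3, Pow(Add(2, Add(p, Mul(-1, 4))), -1))) = Add(p, Mul(3, Pow(Add(2, Add(p, -4)), -1))) = Add(p, Mul(3, Pow(Add(2, Add(-4, p)), -1))) = Add(p, Mul(3, Pow(Add(-2, p), -1))))
Mul(Function('s')(4), Add(Function('U')(5), -11)) = Mul(Mul(Pow(Add(-2, 4), -1), Add(3, Mul(4, Add(-2, 4)))), Add(Pow(Add(2, 5), Rational(1, 2)), -11)) = Mul(Mul(Pow(2, -1), Add(3, Mul(4, 2))), Add(Pow(7, Rational(1, 2)), -11)) = Mul(Mul(Rational(1, 2), Add(3, 8)), Add(-11, Pow(7, Rational(1, 2)))) = Mul(Mul(Rational(1, 2), 11), Add(-11, Pow(7, Rational(1, 2)))) = Mul(Rational(11, 2), Add(-11, Pow(7, Rational(1, 2)))) = Add(Rational(-121, 2), Mul(Rational(11, 2), Pow(7, Rational(1, 2))))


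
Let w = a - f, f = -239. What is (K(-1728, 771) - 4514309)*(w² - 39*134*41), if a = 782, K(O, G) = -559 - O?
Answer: -3737669719500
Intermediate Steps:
w = 1021 (w = 782 - 1*(-239) = 782 + 239 = 1021)
(K(-1728, 771) - 4514309)*(w² - 39*134*41) = ((-559 - 1*(-1728)) - 4514309)*(1021² - 39*134*41) = ((-559 + 1728) - 4514309)*(1042441 - 5226*41) = (1169 - 4514309)*(1042441 - 214266) = -4513140*828175 = -3737669719500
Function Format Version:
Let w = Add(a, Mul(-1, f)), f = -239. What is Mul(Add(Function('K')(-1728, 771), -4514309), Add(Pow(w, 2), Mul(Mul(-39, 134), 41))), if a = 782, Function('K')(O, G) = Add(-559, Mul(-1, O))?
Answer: -3737669719500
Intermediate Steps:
w = 1021 (w = Add(782, Mul(-1, -239)) = Add(782, 239) = 1021)
Mul(Add(Function('K')(-1728, 771), -4514309), Add(Pow(w, 2), Mul(Mul(-39, 134), 41))) = Mul(Add(Add(-559, Mul(-1, -1728)), -4514309), Add(Pow(1021, 2), Mul(Mul(-39, 134), 41))) = Mul(Add(Add(-559, 1728), -4514309), Add(1042441, Mul(-5226, 41))) = Mul(Add(1169, -4514309), Add(1042441, -214266)) = Mul(-4513140, 828175) = -3737669719500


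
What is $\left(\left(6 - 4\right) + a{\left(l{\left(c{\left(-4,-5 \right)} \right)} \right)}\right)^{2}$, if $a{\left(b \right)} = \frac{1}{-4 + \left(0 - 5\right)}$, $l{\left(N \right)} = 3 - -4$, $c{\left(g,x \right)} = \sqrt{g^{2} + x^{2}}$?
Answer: $\frac{289}{81} \approx 3.5679$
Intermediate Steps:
$l{\left(N \right)} = 7$ ($l{\left(N \right)} = 3 + 4 = 7$)
$a{\left(b \right)} = - \frac{1}{9}$ ($a{\left(b \right)} = \frac{1}{-4 + \left(0 - 5\right)} = \frac{1}{-4 - 5} = \frac{1}{-9} = - \frac{1}{9}$)
$\left(\left(6 - 4\right) + a{\left(l{\left(c{\left(-4,-5 \right)} \right)} \right)}\right)^{2} = \left(\left(6 - 4\right) - \frac{1}{9}\right)^{2} = \left(2 - \frac{1}{9}\right)^{2} = \left(\frac{17}{9}\right)^{2} = \frac{289}{81}$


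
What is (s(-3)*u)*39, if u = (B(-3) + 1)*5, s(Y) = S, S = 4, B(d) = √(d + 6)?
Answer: 780 + 780*√3 ≈ 2131.0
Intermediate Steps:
B(d) = √(6 + d)
s(Y) = 4
u = 5 + 5*√3 (u = (√(6 - 3) + 1)*5 = (√3 + 1)*5 = (1 + √3)*5 = 5 + 5*√3 ≈ 13.660)
(s(-3)*u)*39 = (4*(5 + 5*√3))*39 = (20 + 20*√3)*39 = 780 + 780*√3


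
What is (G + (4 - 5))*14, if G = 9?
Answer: 112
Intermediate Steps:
(G + (4 - 5))*14 = (9 + (4 - 5))*14 = (9 - 1)*14 = 8*14 = 112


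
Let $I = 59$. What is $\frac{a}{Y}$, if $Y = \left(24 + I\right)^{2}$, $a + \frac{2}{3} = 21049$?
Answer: $\frac{63145}{20667} \approx 3.0554$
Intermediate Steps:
$a = \frac{63145}{3}$ ($a = - \frac{2}{3} + 21049 = \frac{63145}{3} \approx 21048.0$)
$Y = 6889$ ($Y = \left(24 + 59\right)^{2} = 83^{2} = 6889$)
$\frac{a}{Y} = \frac{63145}{3 \cdot 6889} = \frac{63145}{3} \cdot \frac{1}{6889} = \frac{63145}{20667}$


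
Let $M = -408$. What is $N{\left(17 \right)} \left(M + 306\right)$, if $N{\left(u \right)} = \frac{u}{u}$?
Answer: $-102$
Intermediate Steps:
$N{\left(u \right)} = 1$
$N{\left(17 \right)} \left(M + 306\right) = 1 \left(-408 + 306\right) = 1 \left(-102\right) = -102$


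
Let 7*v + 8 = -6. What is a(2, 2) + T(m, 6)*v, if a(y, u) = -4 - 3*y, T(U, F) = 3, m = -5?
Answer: -16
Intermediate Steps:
v = -2 (v = -8/7 + (1/7)*(-6) = -8/7 - 6/7 = -2)
a(2, 2) + T(m, 6)*v = (-4 - 3*2) + 3*(-2) = (-4 - 6) - 6 = -10 - 6 = -16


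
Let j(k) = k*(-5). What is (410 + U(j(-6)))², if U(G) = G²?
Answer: 1716100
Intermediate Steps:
j(k) = -5*k
(410 + U(j(-6)))² = (410 + (-5*(-6))²)² = (410 + 30²)² = (410 + 900)² = 1310² = 1716100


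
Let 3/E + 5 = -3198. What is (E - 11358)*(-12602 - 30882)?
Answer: 1581933874668/3203 ≈ 4.9389e+8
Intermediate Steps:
E = -3/3203 (E = 3/(-5 - 3198) = 3/(-3203) = 3*(-1/3203) = -3/3203 ≈ -0.00093662)
(E - 11358)*(-12602 - 30882) = (-3/3203 - 11358)*(-12602 - 30882) = -36379677/3203*(-43484) = 1581933874668/3203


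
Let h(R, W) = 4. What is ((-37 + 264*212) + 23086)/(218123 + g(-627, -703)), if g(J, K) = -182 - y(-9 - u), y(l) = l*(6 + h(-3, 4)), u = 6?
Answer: 26339/72697 ≈ 0.36231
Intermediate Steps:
y(l) = 10*l (y(l) = l*(6 + 4) = l*10 = 10*l)
g(J, K) = -32 (g(J, K) = -182 - 10*(-9 - 1*6) = -182 - 10*(-9 - 6) = -182 - 10*(-15) = -182 - 1*(-150) = -182 + 150 = -32)
((-37 + 264*212) + 23086)/(218123 + g(-627, -703)) = ((-37 + 264*212) + 23086)/(218123 - 32) = ((-37 + 55968) + 23086)/218091 = (55931 + 23086)*(1/218091) = 79017*(1/218091) = 26339/72697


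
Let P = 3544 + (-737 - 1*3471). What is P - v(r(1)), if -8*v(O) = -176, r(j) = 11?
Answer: -686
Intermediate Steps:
v(O) = 22 (v(O) = -⅛*(-176) = 22)
P = -664 (P = 3544 + (-737 - 3471) = 3544 - 4208 = -664)
P - v(r(1)) = -664 - 1*22 = -664 - 22 = -686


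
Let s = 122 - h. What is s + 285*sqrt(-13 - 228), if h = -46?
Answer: 168 + 285*I*sqrt(241) ≈ 168.0 + 4424.4*I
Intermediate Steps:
s = 168 (s = 122 - 1*(-46) = 122 + 46 = 168)
s + 285*sqrt(-13 - 228) = 168 + 285*sqrt(-13 - 228) = 168 + 285*sqrt(-241) = 168 + 285*(I*sqrt(241)) = 168 + 285*I*sqrt(241)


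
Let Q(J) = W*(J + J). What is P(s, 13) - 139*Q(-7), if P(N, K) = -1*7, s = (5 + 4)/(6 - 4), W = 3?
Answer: 5831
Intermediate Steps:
Q(J) = 6*J (Q(J) = 3*(J + J) = 3*(2*J) = 6*J)
s = 9/2 ≈ 4.5000
P(N, K) = -7
P(s, 13) - 139*Q(-7) = -7 - 834*(-7) = -7 - 139*(-42) = -7 + 5838 = 5831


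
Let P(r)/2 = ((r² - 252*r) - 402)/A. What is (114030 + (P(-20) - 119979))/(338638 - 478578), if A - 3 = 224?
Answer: 1340347/31766380 ≈ 0.042194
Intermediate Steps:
A = 227 (A = 3 + 224 = 227)
P(r) = -804/227 - 504*r/227 + 2*r²/227 (P(r) = 2*(((r² - 252*r) - 402)/227) = 2*((-402 + r² - 252*r)*(1/227)) = 2*(-402/227 - 252*r/227 + r²/227) = -804/227 - 504*r/227 + 2*r²/227)
(114030 + (P(-20) - 119979))/(338638 - 478578) = (114030 + ((-804/227 - 504/227*(-20) + (2/227)*(-20)²) - 119979))/(338638 - 478578) = (114030 + ((-804/227 + 10080/227 + (2/227)*400) - 119979))/(-139940) = (114030 + ((-804/227 + 10080/227 + 800/227) - 119979))*(-1/139940) = (114030 + (10076/227 - 119979))*(-1/139940) = (114030 - 27225157/227)*(-1/139940) = -1340347/227*(-1/139940) = 1340347/31766380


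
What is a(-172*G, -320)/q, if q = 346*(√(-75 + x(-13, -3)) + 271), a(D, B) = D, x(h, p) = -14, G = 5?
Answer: -271/29583 + I*√89/29583 ≈ -0.0091607 + 0.0003189*I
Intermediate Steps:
q = 93766 + 346*I*√89 (q = 346*(√(-75 - 14) + 271) = 346*(√(-89) + 271) = 346*(I*√89 + 271) = 346*(271 + I*√89) = 93766 + 346*I*√89 ≈ 93766.0 + 3264.2*I)
a(-172*G, -320)/q = (-172*5)/(93766 + 346*I*√89) = -860/(93766 + 346*I*√89)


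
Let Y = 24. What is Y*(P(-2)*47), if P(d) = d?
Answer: -2256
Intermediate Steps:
Y*(P(-2)*47) = 24*(-2*47) = 24*(-94) = -2256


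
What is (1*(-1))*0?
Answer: 0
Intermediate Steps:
(1*(-1))*0 = -1*0 = 0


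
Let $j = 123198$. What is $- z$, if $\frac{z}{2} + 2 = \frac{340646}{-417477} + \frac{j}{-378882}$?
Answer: $\frac{593603358}{94488961} \approx 6.2822$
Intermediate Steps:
$z = - \frac{593603358}{94488961}$ ($z = -4 + 2 \left(\frac{340646}{-417477} + \frac{123198}{-378882}\right) = -4 + 2 \left(340646 \left(- \frac{1}{417477}\right) + 123198 \left(- \frac{1}{378882}\right)\right) = -4 + 2 \left(- \frac{340646}{417477} - \frac{20533}{63147}\right) = -4 + 2 \left(- \frac{107823757}{94488961}\right) = -4 - \frac{215647514}{94488961} = - \frac{593603358}{94488961} \approx -6.2822$)
$- z = \left(-1\right) \left(- \frac{593603358}{94488961}\right) = \frac{593603358}{94488961}$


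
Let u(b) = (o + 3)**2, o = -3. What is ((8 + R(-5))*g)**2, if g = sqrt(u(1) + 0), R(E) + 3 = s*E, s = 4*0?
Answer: 0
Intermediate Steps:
u(b) = 0 (u(b) = (-3 + 3)**2 = 0**2 = 0)
s = 0
R(E) = -3 (R(E) = -3 + 0*E = -3 + 0 = -3)
g = 0 (g = sqrt(0 + 0) = sqrt(0) = 0)
((8 + R(-5))*g)**2 = ((8 - 3)*0)**2 = (5*0)**2 = 0**2 = 0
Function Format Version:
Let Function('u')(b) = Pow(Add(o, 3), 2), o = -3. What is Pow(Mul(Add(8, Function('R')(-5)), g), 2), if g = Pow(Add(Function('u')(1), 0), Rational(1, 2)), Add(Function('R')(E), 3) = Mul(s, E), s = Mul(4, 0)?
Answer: 0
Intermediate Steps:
Function('u')(b) = 0 (Function('u')(b) = Pow(Add(-3, 3), 2) = Pow(0, 2) = 0)
s = 0
Function('R')(E) = -3 (Function('R')(E) = Add(-3, Mul(0, E)) = Add(-3, 0) = -3)
g = 0 (g = Pow(Add(0, 0), Rational(1, 2)) = Pow(0, Rational(1, 2)) = 0)
Pow(Mul(Add(8, Function('R')(-5)), g), 2) = Pow(Mul(Add(8, -3), 0), 2) = Pow(Mul(5, 0), 2) = Pow(0, 2) = 0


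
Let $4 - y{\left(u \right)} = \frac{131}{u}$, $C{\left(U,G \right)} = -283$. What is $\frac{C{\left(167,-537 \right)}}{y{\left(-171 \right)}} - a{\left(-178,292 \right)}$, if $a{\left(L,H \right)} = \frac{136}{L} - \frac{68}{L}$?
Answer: $- \frac{4279267}{72535} \approx -58.996$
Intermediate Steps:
$y{\left(u \right)} = 4 - \frac{131}{u}$
$a{\left(L,H \right)} = \frac{68}{L}$
$\frac{C{\left(167,-537 \right)}}{y{\left(-171 \right)}} - a{\left(-178,292 \right)} = - \frac{283}{4 - \frac{131}{-171}} - \frac{68}{-178} = - \frac{283}{4 - - \frac{131}{171}} - 68 \left(- \frac{1}{178}\right) = - \frac{283}{4 + \frac{131}{171}} - - \frac{34}{89} = - \frac{283}{\frac{815}{171}} + \frac{34}{89} = \left(-283\right) \frac{171}{815} + \frac{34}{89} = - \frac{48393}{815} + \frac{34}{89} = - \frac{4279267}{72535}$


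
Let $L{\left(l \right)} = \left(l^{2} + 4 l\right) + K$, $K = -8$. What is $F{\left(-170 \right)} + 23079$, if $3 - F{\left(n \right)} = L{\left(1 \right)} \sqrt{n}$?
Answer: $23082 + 3 i \sqrt{170} \approx 23082.0 + 39.115 i$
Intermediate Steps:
$L{\left(l \right)} = -8 + l^{2} + 4 l$ ($L{\left(l \right)} = \left(l^{2} + 4 l\right) - 8 = -8 + l^{2} + 4 l$)
$F{\left(n \right)} = 3 + 3 \sqrt{n}$ ($F{\left(n \right)} = 3 - \left(-8 + 1^{2} + 4 \cdot 1\right) \sqrt{n} = 3 - \left(-8 + 1 + 4\right) \sqrt{n} = 3 - - 3 \sqrt{n} = 3 + 3 \sqrt{n}$)
$F{\left(-170 \right)} + 23079 = \left(3 + 3 \sqrt{-170}\right) + 23079 = \left(3 + 3 i \sqrt{170}\right) + 23079 = 23082 + 3 i \sqrt{170}$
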